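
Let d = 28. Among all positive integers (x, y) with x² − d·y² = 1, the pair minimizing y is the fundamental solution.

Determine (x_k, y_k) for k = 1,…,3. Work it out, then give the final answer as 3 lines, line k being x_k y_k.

√28 → a₀=5, period (3,2,3,10); ℓ=4 even so k=3
step 0: (5, 1)  from 5·(1,0) + (0,1)
step 1: (16, 3)  from 3·(5,1) + (1,0)
step 2: (37, 7)  from 2·(16,3) + (5,1)
step 3: (127, 24)  from 3·(37,7) + (16,3)
fundamental: x₁=127, y₁=24  (since 16129 − 28·576 = 1)
k=2:  x_2 = 127·127+28·24·24 = 32257,  y_2 = 127·24+24·127 = 6096
k=3:  x_3 = 127·32257+28·24·6096 = 8193151,  y_3 = 127·6096+24·32257 = 1548360

127 24
32257 6096
8193151 1548360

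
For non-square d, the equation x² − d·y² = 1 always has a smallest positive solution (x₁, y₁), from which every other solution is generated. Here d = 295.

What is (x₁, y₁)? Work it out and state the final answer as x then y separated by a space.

√295 = [17; 5,1,2,3,2,6,2,3,2,1,5,34, …], period ℓ=12 (even) → k=11
a_0=17:  p_0=17·1+0=17,  q_0=17·0+1=1
a_1=5:  p_1=5·17+1=86,  q_1=5·1+0=5
a_2=1:  p_2=1·86+17=103,  q_2=1·5+1=6
a_3=2:  p_3=2·103+86=292,  q_3=2·6+5=17
a_4=3:  p_4=3·292+103=979,  q_4=3·17+6=57
a_5=2:  p_5=2·979+292=2250,  q_5=2·57+17=131
a_6=6:  p_6=6·2250+979=14479,  q_6=6·131+57=843
a_7=2:  p_7=2·14479+2250=31208,  q_7=2·843+131=1817
…
a_9=2:  p_9=2·108103+31208=247414,  q_9=2·6294+1817=14405
a_10=1:  p_10=1·247414+108103=355517,  q_10=1·14405+6294=20699
a_11=5:  p_11=5·355517+247414=2024999,  q_11=5·20699+14405=117900
(x₁, y₁) = (2024999, 117900);  2024999² − 295·117900² = 1 ✓

2024999 117900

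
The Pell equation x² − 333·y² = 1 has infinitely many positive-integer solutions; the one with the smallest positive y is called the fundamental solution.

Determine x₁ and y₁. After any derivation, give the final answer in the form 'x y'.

[18; 4,36] for √333; ℓ=2 ⇒ convergent index 1
k=0  a_k=18  p_k/q_k = 18/1
k=1  a_k=4  p_k/q_k = 73/4
→ (73, 4).  Check: 73²=5329, 333·4²=5328, difference 1.

73 4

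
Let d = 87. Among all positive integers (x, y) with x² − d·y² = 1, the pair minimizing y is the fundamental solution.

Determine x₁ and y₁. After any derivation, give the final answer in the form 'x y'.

√87 → a₀=9, period (3,18); ℓ=2 even so k=1
i=0: a=9 ⇒ p=9, q=1
i=1: a=3 ⇒ p=28, q=3
→ (28, 3).  Check: 28²=784, 87·3²=783, difference 1.

28 3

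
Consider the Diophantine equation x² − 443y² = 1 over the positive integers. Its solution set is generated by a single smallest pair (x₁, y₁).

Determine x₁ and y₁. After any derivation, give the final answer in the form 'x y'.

442 21

√443 → a₀=21, period (21,42); ℓ=2 even so k=1
step 0: (21, 1)  from 21·(1,0) + (0,1)
step 1: (442, 21)  from 21·(21,1) + (1,0)
(x₁, y₁) = (442, 21);  442² − 443·21² = 1 ✓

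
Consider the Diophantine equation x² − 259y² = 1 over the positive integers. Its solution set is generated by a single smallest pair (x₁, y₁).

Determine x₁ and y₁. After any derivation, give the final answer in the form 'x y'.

847225 52644

√259 = [16; 10,1,2,3,4,3,2,1,10,32, …], period ℓ=10 (even) → k=9
step 0: (16, 1)  from 16·(1,0) + (0,1)
step 1: (161, 10)  from 10·(16,1) + (1,0)
…
step 8: (79196, 4921)  from 1·(55265,3434) + (23931,1487)
step 9: (847225, 52644)  from 10·(79196,4921) + (55265,3434)
(x₁, y₁) = (847225, 52644);  847225² − 259·52644² = 1 ✓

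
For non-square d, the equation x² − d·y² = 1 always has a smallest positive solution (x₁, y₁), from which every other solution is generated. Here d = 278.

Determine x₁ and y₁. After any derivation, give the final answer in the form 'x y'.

[16; 1,2,16,2,1,32] for √278; ℓ=6 ⇒ convergent index 5
a_0=16:  p_0=16·1+0=16,  q_0=16·0+1=1
a_1=1:  p_1=1·16+1=17,  q_1=1·1+0=1
a_2=2:  p_2=2·17+16=50,  q_2=2·1+1=3
a_3=16:  p_3=16·50+17=817,  q_3=16·3+1=49
a_4=2:  p_4=2·817+50=1684,  q_4=2·49+3=101
a_5=1:  p_5=1·1684+817=2501,  q_5=1·101+49=150
(x₁, y₁) = (2501, 150);  2501² − 278·150² = 1 ✓

2501 150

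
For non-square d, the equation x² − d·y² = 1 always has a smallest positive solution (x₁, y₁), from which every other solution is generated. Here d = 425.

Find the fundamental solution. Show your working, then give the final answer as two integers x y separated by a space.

[20; 1,1,1,1,1,1,40] for √425; ℓ=7 ⇒ convergent index 13
k=0  a_k=20  p_k/q_k = 20/1
k=1  a_k=1  p_k/q_k = 21/1
k=2  a_k=1  p_k/q_k = 41/2
…
k=5  a_k=1  p_k/q_k = 165/8
k=6  a_k=1  p_k/q_k = 268/13
k=7  a_k=40  p_k/q_k = 10885/528
…
k=9  a_k=1  p_k/q_k = 22038/1069
k=10  a_k=1  p_k/q_k = 33191/1610
…
k=12  a_k=1  p_k/q_k = 88420/4289
k=13  a_k=1  p_k/q_k = 143649/6968
fundamental: x₁=143649, y₁=6968  (since 20635035201 − 425·48553024 = 1)

143649 6968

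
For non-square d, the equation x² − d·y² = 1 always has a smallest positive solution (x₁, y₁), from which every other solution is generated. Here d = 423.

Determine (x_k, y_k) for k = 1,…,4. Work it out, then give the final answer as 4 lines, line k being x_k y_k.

4607 224
42448897 2063936
391124132351 19017106080
3603817713033217 175223613357184

[20; 1,1,3,4,3,1,1,40] for √423; ℓ=8 ⇒ convergent index 7
k=0  a_k=20  p_k/q_k = 20/1
…
k=5  a_k=3  p_k/q_k = 1995/97
k=6  a_k=1  p_k/q_k = 2612/127
k=7  a_k=1  p_k/q_k = 4607/224
→ (4607, 224).  Check: 4607²=21224449, 423·224²=21224448, difference 1.
k=2:  x_2 = 4607·4607+423·224·224 = 42448897,  y_2 = 4607·224+224·4607 = 2063936
k=3:  x_3 = 4607·42448897+423·224·2063936 = 391124132351,  y_3 = 4607·2063936+224·42448897 = 19017106080
k=4:  x_4 = 4607·391124132351+423·224·19017106080 = 3603817713033217,  y_4 = 4607·19017106080+224·391124132351 = 175223613357184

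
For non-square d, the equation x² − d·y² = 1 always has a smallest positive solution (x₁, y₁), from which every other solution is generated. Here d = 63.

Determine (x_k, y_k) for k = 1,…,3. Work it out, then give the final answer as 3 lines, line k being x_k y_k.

d=63: √d = [7; 1,14] (ℓ=2, even), read p_1/q_1
a_0=7:  p_0=7·1+0=7,  q_0=7·0+1=1
a_1=1:  p_1=1·7+1=8,  q_1=1·1+0=1
→ (8, 1).  Check: 8²=64, 63·1²=63, difference 1.
k=2:  x_2 = 8·8+63·1·1 = 127,  y_2 = 8·1+1·8 = 16
k=3:  x_3 = 8·127+63·1·16 = 2024,  y_3 = 8·16+1·127 = 255

8 1
127 16
2024 255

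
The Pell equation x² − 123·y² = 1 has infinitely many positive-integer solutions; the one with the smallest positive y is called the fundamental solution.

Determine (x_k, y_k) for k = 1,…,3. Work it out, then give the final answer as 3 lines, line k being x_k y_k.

122 11
29767 2684
7263026 654885

√123 = [11; 11,22, …], period ℓ=2 (even) → k=1
a_0=11:  p_0=11·1+0=11,  q_0=11·0+1=1
a_1=11:  p_1=11·11+1=122,  q_1=11·1+0=11
fundamental: x₁=122, y₁=11  (since 14884 − 123·121 = 1)
(122+11√123)^2 = 29767 + 2684√123
(122+11√123)^3 = 7263026 + 654885√123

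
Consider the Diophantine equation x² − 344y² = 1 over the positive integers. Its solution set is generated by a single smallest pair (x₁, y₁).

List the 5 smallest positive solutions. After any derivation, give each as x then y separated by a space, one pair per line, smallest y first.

10405 561
216528049 11674410
4505948689285 242944471539
93768792007492801 5055674441052180
1951328557169976499525 105208584875351394261

√344 → a₀=18, period (1,1,4,1,3,1,4,1,1,36); ℓ=10 even so k=9
k=0  a_k=18  p_k/q_k = 18/1
k=1  a_k=1  p_k/q_k = 19/1
k=2  a_k=1  p_k/q_k = 37/2
k=3  a_k=4  p_k/q_k = 167/9
k=4  a_k=1  p_k/q_k = 204/11
k=5  a_k=3  p_k/q_k = 779/42
k=6  a_k=1  p_k/q_k = 983/53
k=7  a_k=4  p_k/q_k = 4711/254
k=8  a_k=1  p_k/q_k = 5694/307
k=9  a_k=1  p_k/q_k = 10405/561
(x₁, y₁) = (10405, 561);  10405² − 344·561² = 1 ✓
k=2:  x_2 = 10405·10405+344·561·561 = 216528049,  y_2 = 10405·561+561·10405 = 11674410
k=3:  x_3 = 10405·216528049+344·561·11674410 = 4505948689285,  y_3 = 10405·11674410+561·216528049 = 242944471539
k=4:  x_4 = 10405·4505948689285+344·561·242944471539 = 93768792007492801,  y_4 = 10405·242944471539+561·4505948689285 = 5055674441052180
k=5:  x_5 = 10405·93768792007492801+344·561·5055674441052180 = 1951328557169976499525,  y_5 = 10405·5055674441052180+561·93768792007492801 = 105208584875351394261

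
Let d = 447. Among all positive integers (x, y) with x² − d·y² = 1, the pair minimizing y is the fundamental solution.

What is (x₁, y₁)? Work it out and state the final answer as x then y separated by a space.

148 7

d=447: √d = [21; 7,42] (ℓ=2, even), read p_1/q_1
step 0: (21, 1)  from 21·(1,0) + (0,1)
step 1: (148, 7)  from 7·(21,1) + (1,0)
(x₁, y₁) = (148, 7);  148² − 447·7² = 1 ✓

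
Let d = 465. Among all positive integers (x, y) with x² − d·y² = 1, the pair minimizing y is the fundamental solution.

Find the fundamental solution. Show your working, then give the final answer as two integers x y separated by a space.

15871 736

√465 = [21; 1,1,3,2,2,2,3,1,1,42, …], period ℓ=10 (even) → k=9
i=0: a=21 ⇒ p=21, q=1
…
i=2: a=1 ⇒ p=43, q=2
…
i=6: a=2 ⇒ p=2027, q=94
i=7: a=3 ⇒ p=6922, q=321
i=8: a=1 ⇒ p=8949, q=415
i=9: a=1 ⇒ p=15871, q=736
fundamental: x₁=15871, y₁=736  (since 251888641 − 465·541696 = 1)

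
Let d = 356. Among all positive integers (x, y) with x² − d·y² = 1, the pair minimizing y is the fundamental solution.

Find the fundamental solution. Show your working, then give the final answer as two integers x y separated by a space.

500001 26500

[18; 1,6,1,1,2,…,6,1,36] for √356; ℓ=14 ⇒ convergent index 13
i=0: a=18 ⇒ p=18, q=1
…
i=2: a=6 ⇒ p=132, q=7
i=3: a=1 ⇒ p=151, q=8
i=4: a=1 ⇒ p=283, q=15
…
i=6: a=1 ⇒ p=1000, q=53
…
i=8: a=1 ⇒ p=9717, q=515
i=9: a=2 ⇒ p=28151, q=1492
i=10: a=1 ⇒ p=37868, q=2007
i=11: a=1 ⇒ p=66019, q=3499
i=12: a=6 ⇒ p=433982, q=23001
i=13: a=1 ⇒ p=500001, q=26500
→ (500001, 26500).  Check: 500001²=250001000001, 356·26500²=250001000000, difference 1.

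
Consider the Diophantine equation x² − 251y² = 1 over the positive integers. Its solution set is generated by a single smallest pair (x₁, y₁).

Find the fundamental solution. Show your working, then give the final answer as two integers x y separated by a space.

3674890 231957

d=251: √d = [15; 1,5,2,1,2,…,5,1,30] (ℓ=14, even), read p_13/q_13
a_0=15:  p_0=15·1+0=15,  q_0=15·0+1=1
…
a_6=2:  p_6=2·808+301=1917,  q_6=2·51+19=121
a_7=15:  p_7=15·1917+808=29563,  q_7=15·121+51=1866
…
a_9=2:  p_9=2·61043+29563=151649,  q_9=2·3853+1866=9572
a_10=1:  p_10=1·151649+61043=212692,  q_10=1·9572+3853=13425
…
a_12=5:  p_12=5·577033+212692=3097857,  q_12=5·36422+13425=195535
a_13=1:  p_13=1·3097857+577033=3674890,  q_13=1·195535+36422=231957
(x₁, y₁) = (3674890, 231957);  3674890² − 251·231957² = 1 ✓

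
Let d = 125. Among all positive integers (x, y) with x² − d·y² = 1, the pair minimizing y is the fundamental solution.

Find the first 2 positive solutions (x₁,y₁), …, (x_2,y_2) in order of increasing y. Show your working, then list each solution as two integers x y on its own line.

930249 83204
1730726404001 154800875592

√125 → a₀=11, period (5,1,1,5,22); ℓ=5 odd so k=9
k=0  a_k=11  p_k/q_k = 11/1
k=1  a_k=5  p_k/q_k = 56/5
k=2  a_k=1  p_k/q_k = 67/6
k=3  a_k=1  p_k/q_k = 123/11
k=4  a_k=5  p_k/q_k = 682/61
…
k=6  a_k=5  p_k/q_k = 76317/6826
…
k=8  a_k=1  p_k/q_k = 167761/15005
k=9  a_k=5  p_k/q_k = 930249/83204
fundamental: x₁=930249, y₁=83204  (since 865363202001 − 125·6922905616 = 1)
(x_2, y_2) = (930249·930249 + 125·83204·83204, 930249·83204 + 83204·930249) = (1730726404001, 154800875592)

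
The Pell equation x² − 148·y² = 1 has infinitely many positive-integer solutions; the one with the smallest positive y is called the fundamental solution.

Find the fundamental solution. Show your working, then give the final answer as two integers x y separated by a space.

73 6

√148 = [12; 6,24, …], period ℓ=2 (even) → k=1
i=0: a=12 ⇒ p=12, q=1
i=1: a=6 ⇒ p=73, q=6
(x₁, y₁) = (73, 6);  73² − 148·6² = 1 ✓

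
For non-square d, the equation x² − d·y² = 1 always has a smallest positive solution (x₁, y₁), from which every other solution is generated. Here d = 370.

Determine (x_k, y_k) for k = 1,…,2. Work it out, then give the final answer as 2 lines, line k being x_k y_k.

d=370: √d = [19; 4,4,38] (ℓ=3, odd), read p_5/q_5
a_0=19:  p_0=19·1+0=19,  q_0=19·0+1=1
…
a_4=4:  p_4=4·12503+327=50339,  q_4=4·650+17=2617
a_5=4:  p_5=4·50339+12503=213859,  q_5=4·2617+650=11118
(x₁, y₁) = (213859, 11118);  213859² − 370·11118² = 1 ✓
(x_2, y_2) = (213859·213859 + 370·11118·11118, 213859·11118 + 11118·213859) = (91471343761, 4755368724)

213859 11118
91471343761 4755368724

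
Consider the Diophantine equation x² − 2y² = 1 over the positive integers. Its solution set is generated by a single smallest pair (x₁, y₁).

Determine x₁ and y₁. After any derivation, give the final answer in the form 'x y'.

3 2

d=2: √d = [1; 2] (ℓ=1, odd), read p_1/q_1
a_0=1:  p_0=1·1+0=1,  q_0=1·0+1=1
a_1=2:  p_1=2·1+1=3,  q_1=2·1+0=2
(x₁, y₁) = (3, 2);  3² − 2·2² = 1 ✓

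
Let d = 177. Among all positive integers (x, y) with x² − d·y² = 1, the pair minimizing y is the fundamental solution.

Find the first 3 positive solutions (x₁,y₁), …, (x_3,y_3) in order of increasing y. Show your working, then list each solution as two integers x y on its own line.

d=177: √d = [13; 3,3,2,8,2,3,3,26] (ℓ=8, even), read p_7/q_7
a_0=13:  p_0=13·1+0=13,  q_0=13·0+1=1
a_1=3:  p_1=3·13+1=40,  q_1=3·1+0=3
a_2=3:  p_2=3·40+13=133,  q_2=3·3+1=10
…
a_4=8:  p_4=8·306+133=2581,  q_4=8·23+10=194
…
a_6=3:  p_6=3·5468+2581=18985,  q_6=3·411+194=1427
a_7=3:  p_7=3·18985+5468=62423,  q_7=3·1427+411=4692
→ (62423, 4692).  Check: 62423²=3896630929, 177·4692²=3896630928, difference 1.
n=2: (62423,4692)∘(62423,4692) = (62423·62423+177·4692·4692, 62423·4692+4692·62423) = (7793261857,585777432)
n=3: (7793261857,585777432)∘(62423,4692) = (62423·7793261857+177·4692·585777432, 62423·585777432+4692·7793261857) = (972957569736599,73131969270780)

62423 4692
7793261857 585777432
972957569736599 73131969270780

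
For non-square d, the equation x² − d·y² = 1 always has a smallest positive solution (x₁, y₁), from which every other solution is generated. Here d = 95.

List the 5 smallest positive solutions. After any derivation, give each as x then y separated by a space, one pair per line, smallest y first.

39 4
3041 312
237159 24332
18495361 1897584
1442400999 147987220

√95 → a₀=9, period (1,2,1,18); ℓ=4 even so k=3
k=0  a_k=9  p_k/q_k = 9/1
k=1  a_k=1  p_k/q_k = 10/1
k=2  a_k=2  p_k/q_k = 29/3
k=3  a_k=1  p_k/q_k = 39/4
fundamental: x₁=39, y₁=4  (since 1521 − 95·16 = 1)
(39+4√95)^2 = 3041 + 312√95
(39+4√95)^3 = 237159 + 24332√95
(39+4√95)^4 = 18495361 + 1897584√95
(39+4√95)^5 = 1442400999 + 147987220√95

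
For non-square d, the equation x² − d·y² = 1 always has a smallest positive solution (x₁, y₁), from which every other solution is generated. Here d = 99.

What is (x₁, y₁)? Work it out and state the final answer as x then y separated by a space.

√99 = [9; 1,18, …], period ℓ=2 (even) → k=1
step 0: (9, 1)  from 9·(1,0) + (0,1)
step 1: (10, 1)  from 1·(9,1) + (1,0)
fundamental: x₁=10, y₁=1  (since 100 − 99·1 = 1)

10 1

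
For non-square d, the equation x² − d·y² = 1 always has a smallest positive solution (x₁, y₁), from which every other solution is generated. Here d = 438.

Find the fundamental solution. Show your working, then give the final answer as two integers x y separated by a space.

293 14

√438 → a₀=20, period (1,12,1,40); ℓ=4 even so k=3
i=0: a=20 ⇒ p=20, q=1
…
i=2: a=12 ⇒ p=272, q=13
i=3: a=1 ⇒ p=293, q=14
→ (293, 14).  Check: 293²=85849, 438·14²=85848, difference 1.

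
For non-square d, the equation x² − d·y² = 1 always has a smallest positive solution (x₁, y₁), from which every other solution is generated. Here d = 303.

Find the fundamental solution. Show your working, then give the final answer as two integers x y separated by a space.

2524 145

√303 = [17; 2,2,5,2,2,34, …], period ℓ=6 (even) → k=5
k=0  a_k=17  p_k/q_k = 17/1
…
k=2  a_k=2  p_k/q_k = 87/5
k=3  a_k=5  p_k/q_k = 470/27
k=4  a_k=2  p_k/q_k = 1027/59
k=5  a_k=2  p_k/q_k = 2524/145
→ (2524, 145).  Check: 2524²=6370576, 303·145²=6370575, difference 1.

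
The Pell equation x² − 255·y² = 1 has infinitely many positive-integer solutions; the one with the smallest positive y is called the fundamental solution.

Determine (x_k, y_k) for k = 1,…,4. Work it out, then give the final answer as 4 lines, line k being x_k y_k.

16 1
511 32
16336 1023
522241 32704

√255 → a₀=15, period (1,30); ℓ=2 even so k=1
i=0: a=15 ⇒ p=15, q=1
i=1: a=1 ⇒ p=16, q=1
fundamental: x₁=16, y₁=1  (since 256 − 255·1 = 1)
n=2: (16,1)∘(16,1) = (16·16+255·1·1, 16·1+1·16) = (511,32)
n=3: (511,32)∘(16,1) = (16·511+255·1·32, 16·32+1·511) = (16336,1023)
n=4: (16336,1023)∘(16,1) = (16·16336+255·1·1023, 16·1023+1·16336) = (522241,32704)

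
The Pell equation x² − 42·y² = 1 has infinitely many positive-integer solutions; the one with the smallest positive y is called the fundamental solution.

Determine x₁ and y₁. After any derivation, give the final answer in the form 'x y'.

13 2

√42 → a₀=6, period (2,12); ℓ=2 even so k=1
a_0=6:  p_0=6·1+0=6,  q_0=6·0+1=1
a_1=2:  p_1=2·6+1=13,  q_1=2·1+0=2
(x₁, y₁) = (13, 2);  13² − 42·2² = 1 ✓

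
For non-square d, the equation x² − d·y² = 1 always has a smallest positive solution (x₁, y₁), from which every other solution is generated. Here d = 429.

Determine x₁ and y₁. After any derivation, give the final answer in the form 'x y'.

1524095 73584

√429 → a₀=20, period (1,2,2,9,1,12,1,9,2,2,1,40); ℓ=12 even so k=11
step 0: (20, 1)  from 20·(1,0) + (0,1)
step 1: (21, 1)  from 1·(20,1) + (1,0)
…
step 3: (145, 7)  from 2·(62,3) + (21,1)
…
step 5: (1512, 73)  from 1·(1367,66) + (145,7)
…
step 7: (21023, 1015)  from 1·(19511,942) + (1512,73)
…
step 9: (438459, 21169)  from 2·(208718,10077) + (21023,1015)
step 10: (1085636, 52415)  from 2·(438459,21169) + (208718,10077)
step 11: (1524095, 73584)  from 1·(1085636,52415) + (438459,21169)
→ (1524095, 73584).  Check: 1524095²=2322865569025, 429·73584²=2322865569024, difference 1.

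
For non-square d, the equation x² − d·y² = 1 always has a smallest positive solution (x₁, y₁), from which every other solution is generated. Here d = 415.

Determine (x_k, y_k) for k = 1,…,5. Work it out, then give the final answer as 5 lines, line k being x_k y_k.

18412804 903849
678062702284831 33284788965192
24970071273761872339444 1225732590794885332887
919538056459614718055705397121 45138347901436822389057205104
33862548008263614468078655355989935124 1662247105585933832332453329850170345

√415 → a₀=20, period (2,1,2,4,6,…,1,2,40); ℓ=16 even so k=15
a_0=20:  p_0=20·1+0=20,  q_0=20·0+1=1
…
a_4=4:  p_4=4·163+61=713,  q_4=4·8+3=35
a_5=6:  p_5=6·713+163=4441,  q_5=6·35+8=218
a_6=1:  p_6=1·4441+713=5154,  q_6=1·218+35=253
…
a_11=6:  p_11=6·77473+43534=508372,  q_11=6·3803+2137=24955
…
a_14=1:  p_14=1·4730294+2110961=6841255,  q_14=1·232201+103623=335824
a_15=2:  p_15=2·6841255+4730294=18412804,  q_15=2·335824+232201=903849
fundamental: x₁=18412804, y₁=903849  (since 339031351142416 − 415·816943014801 = 1)
k=2:  x_2 = 18412804·18412804+415·903849·903849 = 678062702284831,  y_2 = 18412804·903849+903849·18412804 = 33284788965192
k=3:  x_3 = 18412804·678062702284831+415·903849·33284788965192 = 24970071273761872339444,  y_3 = 18412804·33284788965192+903849·678062702284831 = 1225732590794885332887
k=4:  x_4 = 18412804·24970071273761872339444+415·903849·1225732590794885332887 = 919538056459614718055705397121,  y_4 = 18412804·1225732590794885332887+903849·24970071273761872339444 = 45138347901436822389057205104
k=5:  x_5 = 18412804·919538056459614718055705397121+415·903849·45138347901436822389057205104 = 33862548008263614468078655355989935124,  y_5 = 18412804·45138347901436822389057205104+903849·919538056459614718055705397121 = 1662247105585933832332453329850170345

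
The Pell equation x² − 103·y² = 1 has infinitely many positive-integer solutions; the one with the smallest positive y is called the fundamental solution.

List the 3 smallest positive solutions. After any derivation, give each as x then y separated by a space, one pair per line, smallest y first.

d=103: √d = [10; 6,1,2,1,1,9,1,1,2,1,6,20] (ℓ=12, even), read p_11/q_11
a_0=10:  p_0=10·1+0=10,  q_0=10·0+1=1
a_1=6:  p_1=6·10+1=61,  q_1=6·1+0=6
a_2=1:  p_2=1·61+10=71,  q_2=1·6+1=7
a_3=2:  p_3=2·71+61=203,  q_3=2·7+6=20
a_4=1:  p_4=1·203+71=274,  q_4=1·20+7=27
a_5=1:  p_5=1·274+203=477,  q_5=1·27+20=47
…
a_8=1:  p_8=1·5044+4567=9611,  q_8=1·497+450=947
…
a_10=1:  p_10=1·24266+9611=33877,  q_10=1·2391+947=3338
a_11=6:  p_11=6·33877+24266=227528,  q_11=6·3338+2391=22419
fundamental: x₁=227528, y₁=22419  (since 51768990784 − 103·502611561 = 1)
(227528+22419√103)^2 = 103537981567 + 10201900464√103
(227528+22419√103)^3 = 47115579739725224 + 4642436017523565√103

227528 22419
103537981567 10201900464
47115579739725224 4642436017523565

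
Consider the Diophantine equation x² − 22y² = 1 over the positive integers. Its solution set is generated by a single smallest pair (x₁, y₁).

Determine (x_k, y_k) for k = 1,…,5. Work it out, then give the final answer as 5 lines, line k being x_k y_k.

√22 → a₀=4, period (1,2,4,2,1,8); ℓ=6 even so k=5
a_0=4:  p_0=4·1+0=4,  q_0=4·0+1=1
a_1=1:  p_1=1·4+1=5,  q_1=1·1+0=1
a_2=2:  p_2=2·5+4=14,  q_2=2·1+1=3
…
a_4=2:  p_4=2·61+14=136,  q_4=2·13+3=29
a_5=1:  p_5=1·136+61=197,  q_5=1·29+13=42
→ (197, 42).  Check: 197²=38809, 22·42²=38808, difference 1.
k=2:  x_2 = 197·197+22·42·42 = 77617,  y_2 = 197·42+42·197 = 16548
k=3:  x_3 = 197·77617+22·42·16548 = 30580901,  y_3 = 197·16548+42·77617 = 6519870
k=4:  x_4 = 197·30580901+22·42·6519870 = 12048797377,  y_4 = 197·6519870+42·30580901 = 2568812232
k=5:  x_5 = 197·12048797377+22·42·2568812232 = 4747195585637,  y_5 = 197·2568812232+42·12048797377 = 1012105499538

197 42
77617 16548
30580901 6519870
12048797377 2568812232
4747195585637 1012105499538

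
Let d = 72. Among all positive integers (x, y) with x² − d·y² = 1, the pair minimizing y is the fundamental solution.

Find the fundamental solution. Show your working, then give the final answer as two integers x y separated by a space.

17 2

√72 = [8; 2,16, …], period ℓ=2 (even) → k=1
k=0  a_k=8  p_k/q_k = 8/1
k=1  a_k=2  p_k/q_k = 17/2
fundamental: x₁=17, y₁=2  (since 289 − 72·4 = 1)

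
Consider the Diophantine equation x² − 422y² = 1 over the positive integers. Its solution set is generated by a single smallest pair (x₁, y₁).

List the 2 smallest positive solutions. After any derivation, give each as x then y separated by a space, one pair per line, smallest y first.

7022501 341850
98631040590001 4801283933700

√422 → a₀=20, period (1,1,5,2,1,…,1,1,40); ℓ=14 even so k=13
a_0=20:  p_0=20·1+0=20,  q_0=20·0+1=1
a_1=1:  p_1=1·20+1=21,  q_1=1·1+0=1
a_2=1:  p_2=1·21+20=41,  q_2=1·1+1=2
a_3=5:  p_3=5·41+21=226,  q_3=5·2+1=11
a_4=2:  p_4=2·226+41=493,  q_4=2·11+2=24
…
a_6=3:  p_6=3·719+493=2650,  q_6=3·35+24=129
a_7=20:  p_7=20·2650+719=53719,  q_7=20·129+35=2615
a_8=3:  p_8=3·53719+2650=163807,  q_8=3·2615+129=7974
a_9=1:  p_9=1·163807+53719=217526,  q_9=1·7974+2615=10589
…
a_12=1:  p_12=1·3211821+598859=3810680,  q_12=1·156349+29152=185501
a_13=1:  p_13=1·3810680+3211821=7022501,  q_13=1·185501+156349=341850
(x₁, y₁) = (7022501, 341850);  7022501² − 422·341850² = 1 ✓
k=2:  x_2 = 7022501·7022501+422·341850·341850 = 98631040590001,  y_2 = 7022501·341850+341850·7022501 = 4801283933700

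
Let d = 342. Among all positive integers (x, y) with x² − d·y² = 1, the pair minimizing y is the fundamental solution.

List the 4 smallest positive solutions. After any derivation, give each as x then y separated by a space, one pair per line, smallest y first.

37 2
2737 148
202501 10950
14982337 810152

√342 = [18; 2,36, …], period ℓ=2 (even) → k=1
k=0  a_k=18  p_k/q_k = 18/1
k=1  a_k=2  p_k/q_k = 37/2
(x₁, y₁) = (37, 2);  37² − 342·2² = 1 ✓
n=2: (37,2)∘(37,2) = (37·37+342·2·2, 37·2+2·37) = (2737,148)
n=3: (2737,148)∘(37,2) = (37·2737+342·2·148, 37·148+2·2737) = (202501,10950)
n=4: (202501,10950)∘(37,2) = (37·202501+342·2·10950, 37·10950+2·202501) = (14982337,810152)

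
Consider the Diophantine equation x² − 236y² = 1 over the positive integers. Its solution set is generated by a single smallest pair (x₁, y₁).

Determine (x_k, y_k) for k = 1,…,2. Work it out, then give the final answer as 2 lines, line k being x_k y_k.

[15; 2,1,3,5,1,6,1,5,3,1,2,30] for √236; ℓ=12 ⇒ convergent index 11
step 0: (15, 1)  from 15·(1,0) + (0,1)
step 1: (31, 2)  from 2·(15,1) + (1,0)
step 2: (46, 3)  from 1·(31,2) + (15,1)
step 3: (169, 11)  from 3·(46,3) + (31,2)
…
step 5: (1060, 69)  from 1·(891,58) + (169,11)
step 6: (7251, 472)  from 6·(1060,69) + (891,58)
step 7: (8311, 541)  from 1·(7251,472) + (1060,69)
step 8: (48806, 3177)  from 5·(8311,541) + (7251,472)
…
step 10: (203535, 13249)  from 1·(154729,10072) + (48806,3177)
step 11: (561799, 36570)  from 2·(203535,13249) + (154729,10072)
fundamental: x₁=561799, y₁=36570  (since 315618116401 − 236·1337364900 = 1)
(561799+36570√236)^2 = 631236232801 + 41089978860√236

561799 36570
631236232801 41089978860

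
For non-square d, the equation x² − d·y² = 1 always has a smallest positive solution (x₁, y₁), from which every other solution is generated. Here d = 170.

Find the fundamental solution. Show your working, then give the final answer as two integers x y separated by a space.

339 26

√170 → a₀=13, period (26); ℓ=1 odd so k=1
step 0: (13, 1)  from 13·(1,0) + (0,1)
step 1: (339, 26)  from 26·(13,1) + (1,0)
(x₁, y₁) = (339, 26);  339² − 170·26² = 1 ✓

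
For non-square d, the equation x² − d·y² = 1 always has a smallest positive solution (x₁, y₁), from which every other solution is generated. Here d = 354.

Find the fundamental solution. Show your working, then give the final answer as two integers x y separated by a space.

258065 13716

[18; 1,4,2,2,18,2,2,4,1,36] for √354; ℓ=10 ⇒ convergent index 9
step 0: (18, 1)  from 18·(1,0) + (0,1)
step 1: (19, 1)  from 1·(18,1) + (1,0)
step 2: (94, 5)  from 4·(19,1) + (18,1)
step 3: (207, 11)  from 2·(94,5) + (19,1)
step 4: (508, 27)  from 2·(207,11) + (94,5)
step 5: (9351, 497)  from 18·(508,27) + (207,11)
step 6: (19210, 1021)  from 2·(9351,497) + (508,27)
…
step 8: (210294, 11177)  from 4·(47771,2539) + (19210,1021)
step 9: (258065, 13716)  from 1·(210294,11177) + (47771,2539)
fundamental: x₁=258065, y₁=13716  (since 66597544225 − 354·188128656 = 1)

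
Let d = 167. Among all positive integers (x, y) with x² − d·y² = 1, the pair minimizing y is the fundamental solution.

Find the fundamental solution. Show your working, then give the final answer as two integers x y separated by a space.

168 13

d=167: √d = [12; 1,11,1,24] (ℓ=4, even), read p_3/q_3
a_0=12:  p_0=12·1+0=12,  q_0=12·0+1=1
…
a_2=11:  p_2=11·13+12=155,  q_2=11·1+1=12
a_3=1:  p_3=1·155+13=168,  q_3=1·12+1=13
→ (168, 13).  Check: 168²=28224, 167·13²=28223, difference 1.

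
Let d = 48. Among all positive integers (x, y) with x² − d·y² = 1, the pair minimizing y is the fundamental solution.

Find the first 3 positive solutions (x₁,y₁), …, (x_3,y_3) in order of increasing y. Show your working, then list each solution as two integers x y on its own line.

d=48: √d = [6; 1,12] (ℓ=2, even), read p_1/q_1
i=0: a=6 ⇒ p=6, q=1
i=1: a=1 ⇒ p=7, q=1
fundamental: x₁=7, y₁=1  (since 49 − 48·1 = 1)
n=2: (7,1)∘(7,1) = (7·7+48·1·1, 7·1+1·7) = (97,14)
n=3: (97,14)∘(7,1) = (7·97+48·1·14, 7·14+1·97) = (1351,195)

7 1
97 14
1351 195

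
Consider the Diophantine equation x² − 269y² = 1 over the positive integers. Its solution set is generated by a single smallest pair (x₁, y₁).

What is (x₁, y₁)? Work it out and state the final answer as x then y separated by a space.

13449 820

√269 → a₀=16, period (2,2,32); ℓ=3 odd so k=5
a_0=16:  p_0=16·1+0=16,  q_0=16·0+1=1
…
a_4=2:  p_4=2·2657+82=5396,  q_4=2·162+5=329
a_5=2:  p_5=2·5396+2657=13449,  q_5=2·329+162=820
fundamental: x₁=13449, y₁=820  (since 180875601 − 269·672400 = 1)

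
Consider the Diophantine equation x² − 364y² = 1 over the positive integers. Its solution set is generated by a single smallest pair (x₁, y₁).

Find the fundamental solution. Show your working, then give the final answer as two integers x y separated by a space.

4954951 259710

√364 → a₀=19, period (12,1,2,3,1,8,1,3,2,1,12,38); ℓ=12 even so k=11
a_0=19:  p_0=19·1+0=19,  q_0=19·0+1=1
…
a_3=2:  p_3=2·248+229=725,  q_3=2·13+12=38
…
a_5=1:  p_5=1·2423+725=3148,  q_5=1·127+38=165
a_6=8:  p_6=8·3148+2423=27607,  q_6=8·165+127=1447
a_7=1:  p_7=1·27607+3148=30755,  q_7=1·1447+165=1612
a_8=3:  p_8=3·30755+27607=119872,  q_8=3·1612+1447=6283
…
a_10=1:  p_10=1·270499+119872=390371,  q_10=1·14178+6283=20461
a_11=12:  p_11=12·390371+270499=4954951,  q_11=12·20461+14178=259710
→ (4954951, 259710).  Check: 4954951²=24551539412401, 364·259710²=24551539412400, difference 1.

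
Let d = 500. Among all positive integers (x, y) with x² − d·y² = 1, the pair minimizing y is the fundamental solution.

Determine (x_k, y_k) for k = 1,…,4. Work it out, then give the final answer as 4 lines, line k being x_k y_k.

√500 → a₀=22, period (2,1,3,2,1,…,1,2,44); ℓ=14 even so k=13
step 0: (22, 1)  from 22·(1,0) + (0,1)
step 1: (45, 2)  from 2·(22,1) + (1,0)
…
step 3: (246, 11)  from 3·(67,3) + (45,2)
…
step 5: (805, 36)  from 1·(559,25) + (246,11)
step 6: (1364, 61)  from 1·(805,36) + (559,25)
step 7: (14445, 646)  from 10·(1364,61) + (805,36)
…
step 9: (30254, 1353)  from 1·(15809,707) + (14445,646)
step 10: (76317, 3413)  from 2·(30254,1353) + (15809,707)
step 11: (259205, 11592)  from 3·(76317,3413) + (30254,1353)
step 12: (335522, 15005)  from 1·(259205,11592) + (76317,3413)
step 13: (930249, 41602)  from 2·(335522,15005) + (259205,11592)
fundamental: x₁=930249, y₁=41602  (since 865363202001 − 500·1730726404 = 1)
(930249+41602√500)^2 = 1730726404001 + 77400437796√500
(930249+41602√500)^3 = 3220013013190122249 + 144003359718540806√500
(930249+41602√500)^4 = 5990827771012465337616001 + 267917962749548332043592√500

930249 41602
1730726404001 77400437796
3220013013190122249 144003359718540806
5990827771012465337616001 267917962749548332043592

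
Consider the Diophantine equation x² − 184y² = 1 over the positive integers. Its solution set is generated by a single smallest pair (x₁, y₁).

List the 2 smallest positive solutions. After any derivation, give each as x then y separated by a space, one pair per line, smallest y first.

d=184: √d = [13; 1,1,3,2,1,2,1,2,3,1,1,26] (ℓ=12, even), read p_11/q_11
i=0: a=13 ⇒ p=13, q=1
i=1: a=1 ⇒ p=14, q=1
i=2: a=1 ⇒ p=27, q=2
i=3: a=3 ⇒ p=95, q=7
i=4: a=2 ⇒ p=217, q=16
…
i=6: a=2 ⇒ p=841, q=62
i=7: a=1 ⇒ p=1153, q=85
i=8: a=2 ⇒ p=3147, q=232
i=9: a=3 ⇒ p=10594, q=781
i=10: a=1 ⇒ p=13741, q=1013
i=11: a=1 ⇒ p=24335, q=1794
fundamental: x₁=24335, y₁=1794  (since 592192225 − 184·3218436 = 1)
(24335+1794√184)^2 = 1184384449 + 87313980√184

24335 1794
1184384449 87313980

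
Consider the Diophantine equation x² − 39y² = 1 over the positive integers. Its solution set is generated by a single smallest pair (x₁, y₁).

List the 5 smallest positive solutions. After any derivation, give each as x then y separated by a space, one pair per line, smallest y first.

√39 → a₀=6, period (4,12); ℓ=2 even so k=1
step 0: (6, 1)  from 6·(1,0) + (0,1)
step 1: (25, 4)  from 4·(6,1) + (1,0)
fundamental: x₁=25, y₁=4  (since 625 − 39·16 = 1)
k=2:  x_2 = 25·25+39·4·4 = 1249,  y_2 = 25·4+4·25 = 200
k=3:  x_3 = 25·1249+39·4·200 = 62425,  y_3 = 25·200+4·1249 = 9996
k=4:  x_4 = 25·62425+39·4·9996 = 3120001,  y_4 = 25·9996+4·62425 = 499600
k=5:  x_5 = 25·3120001+39·4·499600 = 155937625,  y_5 = 25·499600+4·3120001 = 24970004

25 4
1249 200
62425 9996
3120001 499600
155937625 24970004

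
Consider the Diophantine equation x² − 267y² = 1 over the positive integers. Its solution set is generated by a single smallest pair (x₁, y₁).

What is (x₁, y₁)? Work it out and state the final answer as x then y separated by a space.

2402 147

√267 = [16; 2,1,15,1,2,32, …], period ℓ=6 (even) → k=5
k=0  a_k=16  p_k/q_k = 16/1
…
k=3  a_k=15  p_k/q_k = 768/47
k=4  a_k=1  p_k/q_k = 817/50
k=5  a_k=2  p_k/q_k = 2402/147
fundamental: x₁=2402, y₁=147  (since 5769604 − 267·21609 = 1)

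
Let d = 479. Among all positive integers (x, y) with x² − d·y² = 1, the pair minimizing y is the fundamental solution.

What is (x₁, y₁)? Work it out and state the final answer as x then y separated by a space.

2989440 136591

d=479: √d = [21; 1,7,1,3,2,21,2,3,1,7,1,42] (ℓ=12, even), read p_11/q_11
a_0=21:  p_0=21·1+0=21,  q_0=21·0+1=1
…
a_3=1:  p_3=1·175+22=197,  q_3=1·8+1=9
a_4=3:  p_4=3·197+175=766,  q_4=3·9+8=35
…
a_6=21:  p_6=21·1729+766=37075,  q_6=21·79+35=1694
…
a_10=7:  p_10=7·340591+264712=2648849,  q_10=7·15562+12095=121029
a_11=1:  p_11=1·2648849+340591=2989440,  q_11=1·121029+15562=136591
(x₁, y₁) = (2989440, 136591);  2989440² − 479·136591² = 1 ✓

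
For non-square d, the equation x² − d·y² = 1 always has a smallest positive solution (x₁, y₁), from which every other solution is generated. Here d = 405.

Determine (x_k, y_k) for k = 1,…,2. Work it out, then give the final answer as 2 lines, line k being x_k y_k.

161 8
51841 2576

d=405: √d = [20; 8,40] (ℓ=2, even), read p_1/q_1
i=0: a=20 ⇒ p=20, q=1
i=1: a=8 ⇒ p=161, q=8
fundamental: x₁=161, y₁=8  (since 25921 − 405·64 = 1)
n=2: (161,8)∘(161,8) = (161·161+405·8·8, 161·8+8·161) = (51841,2576)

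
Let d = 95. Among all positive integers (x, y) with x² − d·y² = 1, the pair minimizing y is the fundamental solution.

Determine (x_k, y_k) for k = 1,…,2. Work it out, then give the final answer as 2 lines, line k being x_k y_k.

[9; 1,2,1,18] for √95; ℓ=4 ⇒ convergent index 3
step 0: (9, 1)  from 9·(1,0) + (0,1)
step 1: (10, 1)  from 1·(9,1) + (1,0)
step 2: (29, 3)  from 2·(10,1) + (9,1)
step 3: (39, 4)  from 1·(29,3) + (10,1)
(x₁, y₁) = (39, 4);  39² − 95·4² = 1 ✓
(x_2, y_2) = (39·39 + 95·4·4, 39·4 + 4·39) = (3041, 312)

39 4
3041 312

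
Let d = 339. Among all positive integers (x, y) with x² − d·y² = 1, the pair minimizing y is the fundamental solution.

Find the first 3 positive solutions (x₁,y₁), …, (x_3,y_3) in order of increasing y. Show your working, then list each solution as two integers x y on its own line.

√339 → a₀=18, period (2,2,2,1,17,1,2,2,2,36); ℓ=10 even so k=9
k=0  a_k=18  p_k/q_k = 18/1
…
k=3  a_k=2  p_k/q_k = 221/12
…
k=5  a_k=17  p_k/q_k = 5542/301
k=6  a_k=1  p_k/q_k = 5855/318
…
k=8  a_k=2  p_k/q_k = 40359/2192
k=9  a_k=2  p_k/q_k = 97970/5321
→ (97970, 5321).  Check: 97970²=9598120900, 339·5321²=9598120899, difference 1.
k=2:  x_2 = 97970·97970+339·5321·5321 = 19196241799,  y_2 = 97970·5321+5321·97970 = 1042596740
k=3:  x_3 = 97970·19196241799+339·5321·1042596740 = 3761311617998090,  y_3 = 97970·1042596740+5321·19196241799 = 204286405230279

97970 5321
19196241799 1042596740
3761311617998090 204286405230279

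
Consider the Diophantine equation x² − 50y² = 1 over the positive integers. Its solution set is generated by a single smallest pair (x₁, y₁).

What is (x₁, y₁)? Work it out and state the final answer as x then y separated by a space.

[7; 14] for √50; ℓ=1 ⇒ convergent index 1
k=0  a_k=7  p_k/q_k = 7/1
k=1  a_k=14  p_k/q_k = 99/14
fundamental: x₁=99, y₁=14  (since 9801 − 50·196 = 1)

99 14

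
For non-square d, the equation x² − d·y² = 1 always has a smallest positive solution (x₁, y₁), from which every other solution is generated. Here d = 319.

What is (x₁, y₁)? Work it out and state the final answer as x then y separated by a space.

[17; 1,6,5,1,4,…,6,1,34] for √319; ℓ=14 ⇒ convergent index 13
a_0=17:  p_0=17·1+0=17,  q_0=17·0+1=1
a_1=1:  p_1=1·17+1=18,  q_1=1·1+0=1
a_2=6:  p_2=6·18+17=125,  q_2=6·1+1=7
a_3=5:  p_3=5·125+18=643,  q_3=5·7+1=36
…
a_5=4:  p_5=4·768+643=3715,  q_5=4·43+36=208
…
a_7=1:  p_7=1·11913+3715=15628,  q_7=1·667+208=875
a_8=3:  p_8=3·15628+11913=58797,  q_8=3·875+667=3292
…
a_10=1:  p_10=1·250816+58797=309613,  q_10=1·14043+3292=17335
a_11=5:  p_11=5·309613+250816=1798881,  q_11=5·17335+14043=100718
a_12=6:  p_12=6·1798881+309613=11102899,  q_12=6·100718+17335=621643
a_13=1:  p_13=1·11102899+1798881=12901780,  q_13=1·621643+100718=722361
→ (12901780, 722361).  Check: 12901780²=166455927168400, 319·722361²=166455927168399, difference 1.

12901780 722361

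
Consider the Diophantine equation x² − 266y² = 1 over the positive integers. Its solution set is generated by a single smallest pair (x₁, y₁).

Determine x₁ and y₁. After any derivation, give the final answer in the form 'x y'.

685 42

√266 = [16; 3,4,3,32, …], period ℓ=4 (even) → k=3
a_0=16:  p_0=16·1+0=16,  q_0=16·0+1=1
…
a_2=4:  p_2=4·49+16=212,  q_2=4·3+1=13
a_3=3:  p_3=3·212+49=685,  q_3=3·13+3=42
(x₁, y₁) = (685, 42);  685² − 266·42² = 1 ✓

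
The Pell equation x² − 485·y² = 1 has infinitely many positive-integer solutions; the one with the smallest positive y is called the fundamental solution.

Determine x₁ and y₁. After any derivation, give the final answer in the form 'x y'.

[22; 44] for √485; ℓ=1 ⇒ convergent index 1
k=0  a_k=22  p_k/q_k = 22/1
k=1  a_k=44  p_k/q_k = 969/44
→ (969, 44).  Check: 969²=938961, 485·44²=938960, difference 1.

969 44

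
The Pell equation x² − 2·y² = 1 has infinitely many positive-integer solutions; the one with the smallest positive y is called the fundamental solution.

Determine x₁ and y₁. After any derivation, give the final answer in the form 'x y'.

3 2

√2 → a₀=1, period (2); ℓ=1 odd so k=1
k=0  a_k=1  p_k/q_k = 1/1
k=1  a_k=2  p_k/q_k = 3/2
(x₁, y₁) = (3, 2);  3² − 2·2² = 1 ✓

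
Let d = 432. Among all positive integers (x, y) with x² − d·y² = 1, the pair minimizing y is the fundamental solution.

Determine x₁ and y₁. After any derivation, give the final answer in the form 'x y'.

1351 65

[20; 1,3,1,1,1,3,1,40] for √432; ℓ=8 ⇒ convergent index 7
step 0: (20, 1)  from 20·(1,0) + (0,1)
…
step 2: (83, 4)  from 3·(21,1) + (20,1)
…
step 4: (187, 9)  from 1·(104,5) + (83,4)
…
step 6: (1060, 51)  from 3·(291,14) + (187,9)
step 7: (1351, 65)  from 1·(1060,51) + (291,14)
→ (1351, 65).  Check: 1351²=1825201, 432·65²=1825200, difference 1.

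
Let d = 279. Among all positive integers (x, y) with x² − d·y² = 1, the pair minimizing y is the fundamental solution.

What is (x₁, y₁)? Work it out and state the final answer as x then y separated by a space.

[16; 1,2,2,1,2,2,1,32] for √279; ℓ=8 ⇒ convergent index 7
a_0=16:  p_0=16·1+0=16,  q_0=16·0+1=1
a_1=1:  p_1=1·16+1=17,  q_1=1·1+0=1
…
a_6=2:  p_6=2·451+167=1069,  q_6=2·27+10=64
a_7=1:  p_7=1·1069+451=1520,  q_7=1·64+27=91
→ (1520, 91).  Check: 1520²=2310400, 279·91²=2310399, difference 1.

1520 91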